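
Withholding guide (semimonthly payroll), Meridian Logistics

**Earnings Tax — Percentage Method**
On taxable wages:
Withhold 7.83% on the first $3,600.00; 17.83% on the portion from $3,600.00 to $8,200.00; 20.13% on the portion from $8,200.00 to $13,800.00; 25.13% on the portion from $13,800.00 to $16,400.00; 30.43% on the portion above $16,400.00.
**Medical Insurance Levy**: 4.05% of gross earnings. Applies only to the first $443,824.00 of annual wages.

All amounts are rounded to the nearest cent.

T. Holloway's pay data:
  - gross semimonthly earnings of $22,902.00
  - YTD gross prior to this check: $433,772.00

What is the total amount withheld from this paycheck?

Earnings Tax: taxable = $22,902.00
  $2,882.72 + 30.43% × ($22,902.00 − $16,400.00) = $2,882.72 + 30.43% × $6,502.00 = $4,861.28
Medical Insurance Levy: cap $443,824.00 − YTD $433,772.00 = $10,052.00 subject; 4.05% × $10,052.00 = $407.11
Total: $4,861.28 + $407.11 = $5,268.39

$5,268.39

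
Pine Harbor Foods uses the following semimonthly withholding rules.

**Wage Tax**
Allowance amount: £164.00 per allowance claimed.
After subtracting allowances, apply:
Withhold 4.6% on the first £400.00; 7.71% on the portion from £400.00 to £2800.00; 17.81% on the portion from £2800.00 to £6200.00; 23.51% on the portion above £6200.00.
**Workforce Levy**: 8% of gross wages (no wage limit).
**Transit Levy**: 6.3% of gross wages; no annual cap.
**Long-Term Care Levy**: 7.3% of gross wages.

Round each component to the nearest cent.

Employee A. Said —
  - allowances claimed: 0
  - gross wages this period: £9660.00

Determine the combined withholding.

£3708.99

Wage Tax: taxable = £9660.00
  £808.98 + 23.51% × (£9660.00 − £6200.00) = £808.98 + 23.51% × £3460.00 = £1622.43
Workforce Levy: 8% × £9660.00 = £772.80
Transit Levy: 6.3% × £9660.00 = £608.58
Long-Term Care Levy: 7.3% × £9660.00 = £705.18
Total: £1622.43 + £772.80 + £608.58 + £705.18 = £3708.99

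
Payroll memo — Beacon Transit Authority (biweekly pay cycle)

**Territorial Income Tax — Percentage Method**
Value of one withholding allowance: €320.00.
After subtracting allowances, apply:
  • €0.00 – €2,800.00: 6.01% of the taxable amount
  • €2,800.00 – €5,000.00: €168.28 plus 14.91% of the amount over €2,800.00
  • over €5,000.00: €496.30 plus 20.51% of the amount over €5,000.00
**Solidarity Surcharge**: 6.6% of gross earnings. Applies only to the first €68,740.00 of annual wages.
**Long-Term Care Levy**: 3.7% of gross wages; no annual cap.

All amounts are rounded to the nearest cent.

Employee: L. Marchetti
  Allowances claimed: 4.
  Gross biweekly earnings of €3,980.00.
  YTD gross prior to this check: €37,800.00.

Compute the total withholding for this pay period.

Territorial Income Tax: taxable = €3,980.00 − 4×€320.00 = €2,700.00
  6.01% × €2,700.00 = €162.27
Solidarity Surcharge: 6.6% × €3,980.00 = €262.68
Long-Term Care Levy: 3.7% × €3,980.00 = €147.26
Total: €162.27 + €262.68 + €147.26 = €572.21

€572.21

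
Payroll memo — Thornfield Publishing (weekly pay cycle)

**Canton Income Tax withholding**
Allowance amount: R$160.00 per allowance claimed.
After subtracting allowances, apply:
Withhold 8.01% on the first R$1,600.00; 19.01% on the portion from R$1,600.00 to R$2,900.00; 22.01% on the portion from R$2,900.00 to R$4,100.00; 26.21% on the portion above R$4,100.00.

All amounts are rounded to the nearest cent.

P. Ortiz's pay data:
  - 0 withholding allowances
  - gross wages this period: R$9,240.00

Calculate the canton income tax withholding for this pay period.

Canton Income Tax: taxable = R$9,240.00
  R$639.41 + 26.21% × (R$9,240.00 − R$4,100.00) = R$639.41 + 26.21% × R$5,140.00 = R$1,986.60

R$1,986.60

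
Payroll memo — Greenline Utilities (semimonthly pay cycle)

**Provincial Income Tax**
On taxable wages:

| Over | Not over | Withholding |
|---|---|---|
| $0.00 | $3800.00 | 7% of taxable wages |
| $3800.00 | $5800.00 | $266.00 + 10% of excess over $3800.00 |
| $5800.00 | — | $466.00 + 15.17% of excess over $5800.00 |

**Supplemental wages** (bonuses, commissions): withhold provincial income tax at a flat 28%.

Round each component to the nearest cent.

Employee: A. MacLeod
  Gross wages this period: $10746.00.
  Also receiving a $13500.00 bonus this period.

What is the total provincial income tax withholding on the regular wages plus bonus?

$4996.31

Provincial Income Tax: taxable = $10746.00
  $466.00 + 15.17% × ($10746.00 − $5800.00) = $466.00 + 15.17% × $4946.00 = $1216.31
Supplemental (28% flat on bonus): 28% × $13500.00 = $3780.00
Total provincial income tax: $1216.31 + $3780.00 = $4996.31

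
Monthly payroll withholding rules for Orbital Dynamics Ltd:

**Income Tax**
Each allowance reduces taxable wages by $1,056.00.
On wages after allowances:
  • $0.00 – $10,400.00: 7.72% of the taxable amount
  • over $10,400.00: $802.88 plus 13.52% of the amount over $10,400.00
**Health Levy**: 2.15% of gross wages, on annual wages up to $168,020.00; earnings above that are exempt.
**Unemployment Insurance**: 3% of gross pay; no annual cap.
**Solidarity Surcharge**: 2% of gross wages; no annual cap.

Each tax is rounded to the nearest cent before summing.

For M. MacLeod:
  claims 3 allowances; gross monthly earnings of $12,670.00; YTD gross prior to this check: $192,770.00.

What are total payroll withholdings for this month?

$1,367.05

Income Tax: taxable = $12,670.00 − 3×$1,056.00 = $9,502.00
  7.72% × $9,502.00 = $733.55
Health Levy: YTD $192,770.00 ≥ cap $168,020.00 → $0.00
Unemployment Insurance: 3% × $12,670.00 = $380.10
Solidarity Surcharge: 2% × $12,670.00 = $253.40
Total: $733.55 + $0.00 + $380.10 + $253.40 = $1,367.05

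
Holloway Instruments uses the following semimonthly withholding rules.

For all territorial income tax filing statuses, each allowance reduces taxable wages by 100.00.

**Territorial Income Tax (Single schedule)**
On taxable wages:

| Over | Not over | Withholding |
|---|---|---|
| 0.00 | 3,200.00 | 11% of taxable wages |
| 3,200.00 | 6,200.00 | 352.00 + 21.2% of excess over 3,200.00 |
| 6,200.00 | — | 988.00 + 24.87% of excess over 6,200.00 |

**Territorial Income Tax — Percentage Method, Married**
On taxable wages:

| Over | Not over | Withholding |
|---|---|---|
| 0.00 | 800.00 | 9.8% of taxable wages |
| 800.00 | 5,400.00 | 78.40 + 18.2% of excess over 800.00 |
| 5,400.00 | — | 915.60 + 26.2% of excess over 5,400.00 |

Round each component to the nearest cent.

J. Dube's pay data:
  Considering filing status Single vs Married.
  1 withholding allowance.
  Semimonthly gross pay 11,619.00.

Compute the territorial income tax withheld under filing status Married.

2,518.78

Territorial Income Tax (Married): taxable = 11,619.00 − 1×100.00 = 11,519.00
  915.60 + 26.2% × (11,519.00 − 5,400.00) = 915.60 + 26.2% × 6,119.00 = 2,518.78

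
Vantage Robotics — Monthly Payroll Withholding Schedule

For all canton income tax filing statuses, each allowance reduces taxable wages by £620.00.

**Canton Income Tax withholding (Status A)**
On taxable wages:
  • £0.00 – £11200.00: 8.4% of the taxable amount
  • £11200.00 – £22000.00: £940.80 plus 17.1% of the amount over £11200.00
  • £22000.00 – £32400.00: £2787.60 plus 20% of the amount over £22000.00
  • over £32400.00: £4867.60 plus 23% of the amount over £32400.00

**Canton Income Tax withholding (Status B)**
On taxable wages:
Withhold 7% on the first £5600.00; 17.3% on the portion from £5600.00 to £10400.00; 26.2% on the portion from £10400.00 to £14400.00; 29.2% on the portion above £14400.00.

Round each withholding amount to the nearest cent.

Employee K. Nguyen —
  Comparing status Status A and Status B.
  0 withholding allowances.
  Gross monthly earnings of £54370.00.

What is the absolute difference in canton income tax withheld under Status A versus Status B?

Canton Income Tax (Status A): taxable = £54370.00
  £4867.60 + 23% × (£54370.00 − £32400.00) = £4867.60 + 23% × £21970.00 = £9920.70
Canton Income Tax (Status B): taxable = £54370.00
  £2270.40 + 29.2% × (£54370.00 − £14400.00) = £2270.40 + 29.2% × £39970.00 = £13941.64
Difference: |£9920.70 − £13941.64| = £4020.94 (higher under Status B)

£4020.94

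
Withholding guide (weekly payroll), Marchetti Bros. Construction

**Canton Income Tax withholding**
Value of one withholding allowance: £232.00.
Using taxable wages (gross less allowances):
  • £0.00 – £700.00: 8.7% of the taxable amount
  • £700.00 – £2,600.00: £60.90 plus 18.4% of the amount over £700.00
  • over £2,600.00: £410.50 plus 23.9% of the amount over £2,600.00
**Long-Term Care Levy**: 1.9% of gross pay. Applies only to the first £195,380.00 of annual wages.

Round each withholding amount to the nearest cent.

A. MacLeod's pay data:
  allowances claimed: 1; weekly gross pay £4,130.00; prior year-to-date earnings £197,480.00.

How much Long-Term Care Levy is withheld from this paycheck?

£0.00

Long-Term Care Levy: YTD £197,480.00 ≥ cap £195,380.00 → £0.00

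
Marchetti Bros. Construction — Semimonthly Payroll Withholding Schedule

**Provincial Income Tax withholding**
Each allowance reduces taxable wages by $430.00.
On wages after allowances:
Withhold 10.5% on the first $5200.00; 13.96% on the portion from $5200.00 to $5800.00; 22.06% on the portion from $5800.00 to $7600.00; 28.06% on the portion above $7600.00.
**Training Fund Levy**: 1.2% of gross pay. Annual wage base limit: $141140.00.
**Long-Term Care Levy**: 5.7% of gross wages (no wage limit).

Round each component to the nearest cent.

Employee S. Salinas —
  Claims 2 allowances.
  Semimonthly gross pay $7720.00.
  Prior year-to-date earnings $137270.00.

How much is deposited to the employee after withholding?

$6369.92

Provincial Income Tax: taxable = $7720.00 − 2×$430.00 = $6860.00
  $629.76 + 22.06% × ($6860.00 − $5800.00) = $629.76 + 22.06% × $1060.00 = $863.60
Training Fund Levy: cap $141140.00 − YTD $137270.00 = $3870.00 subject; 1.2% × $3870.00 = $46.44
Long-Term Care Levy: 5.7% × $7720.00 = $440.04
Total withheld: $863.60 + $46.44 + $440.04 = $1350.08
Net pay: $7720.00 − $1350.08 = $6369.92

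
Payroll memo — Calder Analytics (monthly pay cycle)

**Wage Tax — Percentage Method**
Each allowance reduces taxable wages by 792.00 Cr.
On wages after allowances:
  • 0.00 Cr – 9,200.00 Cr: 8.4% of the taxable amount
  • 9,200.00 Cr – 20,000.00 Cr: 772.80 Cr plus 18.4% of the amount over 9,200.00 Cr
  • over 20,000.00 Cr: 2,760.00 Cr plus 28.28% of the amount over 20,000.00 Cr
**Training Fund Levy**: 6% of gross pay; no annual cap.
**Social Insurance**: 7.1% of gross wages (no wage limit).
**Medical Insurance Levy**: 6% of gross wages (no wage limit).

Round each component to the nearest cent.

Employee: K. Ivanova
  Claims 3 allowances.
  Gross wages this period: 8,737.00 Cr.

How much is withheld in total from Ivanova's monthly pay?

Wage Tax: taxable = 8,737.00 Cr − 3×792.00 Cr = 6,361.00 Cr
  8.4% × 6,361.00 Cr = 534.32 Cr
Training Fund Levy: 6% × 8,737.00 Cr = 524.22 Cr
Social Insurance: 7.1% × 8,737.00 Cr = 620.33 Cr
Medical Insurance Levy: 6% × 8,737.00 Cr = 524.22 Cr
Total: 534.32 Cr + 524.22 Cr + 620.33 Cr + 524.22 Cr = 2,203.09 Cr

2,203.09 Cr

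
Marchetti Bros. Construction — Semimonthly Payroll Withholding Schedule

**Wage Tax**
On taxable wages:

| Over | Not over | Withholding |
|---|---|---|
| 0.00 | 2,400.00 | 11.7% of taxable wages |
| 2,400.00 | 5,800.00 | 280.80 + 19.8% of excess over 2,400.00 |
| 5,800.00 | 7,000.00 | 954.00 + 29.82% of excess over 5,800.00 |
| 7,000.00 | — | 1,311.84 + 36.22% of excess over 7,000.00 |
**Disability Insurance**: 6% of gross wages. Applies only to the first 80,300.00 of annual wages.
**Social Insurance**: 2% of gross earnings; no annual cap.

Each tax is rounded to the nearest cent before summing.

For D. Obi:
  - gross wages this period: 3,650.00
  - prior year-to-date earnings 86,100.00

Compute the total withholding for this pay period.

601.30

Wage Tax: taxable = 3,650.00
  280.80 + 19.8% × (3,650.00 − 2,400.00) = 280.80 + 19.8% × 1,250.00 = 528.30
Disability Insurance: YTD 86,100.00 ≥ cap 80,300.00 → 0.00
Social Insurance: 2% × 3,650.00 = 73.00
Total: 528.30 + 0.00 + 73.00 = 601.30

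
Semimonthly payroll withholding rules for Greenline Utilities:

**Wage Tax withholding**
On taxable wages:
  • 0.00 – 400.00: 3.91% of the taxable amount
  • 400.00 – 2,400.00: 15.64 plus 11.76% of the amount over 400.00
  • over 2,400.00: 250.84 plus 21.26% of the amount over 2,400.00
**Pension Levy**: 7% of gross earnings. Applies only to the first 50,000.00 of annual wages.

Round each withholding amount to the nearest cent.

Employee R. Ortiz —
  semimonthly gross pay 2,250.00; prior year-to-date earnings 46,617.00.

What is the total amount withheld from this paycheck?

Wage Tax: taxable = 2,250.00
  15.64 + 11.76% × (2,250.00 − 400.00) = 15.64 + 11.76% × 1,850.00 = 233.20
Pension Levy: 7% × 2,250.00 = 157.50
Total: 233.20 + 157.50 = 390.70

390.70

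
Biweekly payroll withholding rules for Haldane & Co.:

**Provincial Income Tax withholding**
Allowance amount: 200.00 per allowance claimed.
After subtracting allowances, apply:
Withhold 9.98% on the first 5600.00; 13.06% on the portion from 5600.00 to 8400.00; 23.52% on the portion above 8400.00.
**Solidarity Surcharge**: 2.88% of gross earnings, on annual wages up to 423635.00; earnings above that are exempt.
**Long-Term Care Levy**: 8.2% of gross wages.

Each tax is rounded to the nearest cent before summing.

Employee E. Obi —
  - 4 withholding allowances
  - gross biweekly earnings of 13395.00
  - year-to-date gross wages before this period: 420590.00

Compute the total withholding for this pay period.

3097.31

Provincial Income Tax: taxable = 13395.00 − 4×200.00 = 12595.00
  924.56 + 23.52% × (12595.00 − 8400.00) = 924.56 + 23.52% × 4195.00 = 1911.22
Solidarity Surcharge: cap 423635.00 − YTD 420590.00 = 3045.00 subject; 2.88% × 3045.00 = 87.70
Long-Term Care Levy: 8.2% × 13395.00 = 1098.39
Total: 1911.22 + 87.70 + 1098.39 = 3097.31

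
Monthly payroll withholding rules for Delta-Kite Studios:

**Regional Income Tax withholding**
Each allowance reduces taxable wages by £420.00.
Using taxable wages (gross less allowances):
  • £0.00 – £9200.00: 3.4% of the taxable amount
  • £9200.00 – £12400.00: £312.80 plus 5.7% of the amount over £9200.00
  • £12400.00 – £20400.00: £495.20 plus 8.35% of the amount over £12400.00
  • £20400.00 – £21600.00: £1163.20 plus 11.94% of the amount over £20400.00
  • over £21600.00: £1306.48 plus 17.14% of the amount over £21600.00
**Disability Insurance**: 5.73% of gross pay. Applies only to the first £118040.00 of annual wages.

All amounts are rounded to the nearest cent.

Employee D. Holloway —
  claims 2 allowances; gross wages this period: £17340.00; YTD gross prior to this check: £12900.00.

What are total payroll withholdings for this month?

£1831.13

Regional Income Tax: taxable = £17340.00 − 2×£420.00 = £16500.00
  £495.20 + 8.35% × (£16500.00 − £12400.00) = £495.20 + 8.35% × £4100.00 = £837.55
Disability Insurance: 5.73% × £17340.00 = £993.58
Total: £837.55 + £993.58 = £1831.13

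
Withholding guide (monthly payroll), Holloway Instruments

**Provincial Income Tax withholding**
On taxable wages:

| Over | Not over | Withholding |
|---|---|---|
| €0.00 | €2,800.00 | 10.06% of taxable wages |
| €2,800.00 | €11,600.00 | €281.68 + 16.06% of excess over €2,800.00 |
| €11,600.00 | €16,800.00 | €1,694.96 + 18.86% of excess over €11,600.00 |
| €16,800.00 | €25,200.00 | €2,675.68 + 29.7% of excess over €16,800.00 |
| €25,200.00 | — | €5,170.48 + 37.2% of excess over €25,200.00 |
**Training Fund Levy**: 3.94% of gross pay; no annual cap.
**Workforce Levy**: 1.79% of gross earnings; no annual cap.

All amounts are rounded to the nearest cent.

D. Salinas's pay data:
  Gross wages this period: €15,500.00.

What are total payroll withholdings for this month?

€3,318.65

Provincial Income Tax: taxable = €15,500.00
  €1,694.96 + 18.86% × (€15,500.00 − €11,600.00) = €1,694.96 + 18.86% × €3,900.00 = €2,430.50
Training Fund Levy: 3.94% × €15,500.00 = €610.70
Workforce Levy: 1.79% × €15,500.00 = €277.45
Total: €2,430.50 + €610.70 + €277.45 = €3,318.65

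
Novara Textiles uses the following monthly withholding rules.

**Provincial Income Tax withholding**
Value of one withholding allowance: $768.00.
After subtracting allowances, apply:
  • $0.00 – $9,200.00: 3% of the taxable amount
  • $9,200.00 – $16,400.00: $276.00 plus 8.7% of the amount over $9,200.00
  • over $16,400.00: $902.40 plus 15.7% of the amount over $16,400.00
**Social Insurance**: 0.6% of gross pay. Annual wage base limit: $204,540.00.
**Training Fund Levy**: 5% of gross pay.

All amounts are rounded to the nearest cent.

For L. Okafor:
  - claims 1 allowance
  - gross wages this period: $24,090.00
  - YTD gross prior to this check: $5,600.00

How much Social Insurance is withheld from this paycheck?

$144.54

Social Insurance: 0.6% × $24,090.00 = $144.54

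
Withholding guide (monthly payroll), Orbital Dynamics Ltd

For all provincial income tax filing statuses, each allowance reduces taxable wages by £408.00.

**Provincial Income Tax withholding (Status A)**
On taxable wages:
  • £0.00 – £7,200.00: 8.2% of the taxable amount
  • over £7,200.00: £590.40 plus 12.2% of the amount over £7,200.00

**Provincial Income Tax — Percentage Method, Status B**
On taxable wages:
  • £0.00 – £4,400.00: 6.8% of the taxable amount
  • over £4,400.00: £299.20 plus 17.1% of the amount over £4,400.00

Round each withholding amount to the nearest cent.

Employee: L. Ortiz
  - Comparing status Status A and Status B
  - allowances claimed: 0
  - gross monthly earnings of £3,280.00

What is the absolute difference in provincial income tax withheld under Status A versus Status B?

Provincial Income Tax (Status A): taxable = £3,280.00
  8.2% × £3,280.00 = £268.96
Provincial Income Tax (Status B): taxable = £3,280.00
  6.8% × £3,280.00 = £223.04
Difference: |£268.96 − £223.04| = £45.92 (higher under Status A)

£45.92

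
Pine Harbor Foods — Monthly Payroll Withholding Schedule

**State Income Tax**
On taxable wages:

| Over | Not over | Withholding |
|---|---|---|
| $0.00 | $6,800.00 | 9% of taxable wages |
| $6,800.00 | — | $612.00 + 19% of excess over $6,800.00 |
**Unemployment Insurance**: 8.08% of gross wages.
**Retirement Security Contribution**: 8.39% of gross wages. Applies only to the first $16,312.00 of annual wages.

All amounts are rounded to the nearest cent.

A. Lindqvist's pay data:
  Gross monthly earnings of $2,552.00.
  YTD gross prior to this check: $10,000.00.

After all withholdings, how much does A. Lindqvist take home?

State Income Tax: taxable = $2,552.00
  9% × $2,552.00 = $229.68
Unemployment Insurance: 8.08% × $2,552.00 = $206.20
Retirement Security Contribution: 8.39% × $2,552.00 = $214.11
Total withheld: $229.68 + $206.20 + $214.11 = $649.99
Net pay: $2,552.00 − $649.99 = $1,902.01

$1,902.01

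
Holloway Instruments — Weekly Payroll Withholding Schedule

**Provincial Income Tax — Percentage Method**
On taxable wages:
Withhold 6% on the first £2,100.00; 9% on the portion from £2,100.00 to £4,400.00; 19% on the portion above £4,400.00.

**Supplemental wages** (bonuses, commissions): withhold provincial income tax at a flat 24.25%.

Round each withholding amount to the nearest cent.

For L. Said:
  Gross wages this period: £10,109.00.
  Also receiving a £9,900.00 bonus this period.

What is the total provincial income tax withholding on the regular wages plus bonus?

Provincial Income Tax: taxable = £10,109.00
  £333.00 + 19% × (£10,109.00 − £4,400.00) = £333.00 + 19% × £5,709.00 = £1,417.71
Supplemental (24.25% flat on bonus): 24.25% × £9,900.00 = £2,400.75
Total provincial income tax: £1,417.71 + £2,400.75 = £3,818.46

£3,818.46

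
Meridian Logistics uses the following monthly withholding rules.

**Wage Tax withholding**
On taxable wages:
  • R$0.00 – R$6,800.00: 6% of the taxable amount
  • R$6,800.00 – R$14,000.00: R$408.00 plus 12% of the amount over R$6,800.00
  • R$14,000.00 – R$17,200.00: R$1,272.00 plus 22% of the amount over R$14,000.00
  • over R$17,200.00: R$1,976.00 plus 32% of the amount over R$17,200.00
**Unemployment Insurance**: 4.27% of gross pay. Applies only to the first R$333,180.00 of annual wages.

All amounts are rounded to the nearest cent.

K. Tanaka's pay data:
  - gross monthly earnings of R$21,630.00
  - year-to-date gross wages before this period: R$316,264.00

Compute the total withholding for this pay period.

Wage Tax: taxable = R$21,630.00
  R$1,976.00 + 32% × (R$21,630.00 − R$17,200.00) = R$1,976.00 + 32% × R$4,430.00 = R$3,393.60
Unemployment Insurance: cap R$333,180.00 − YTD R$316,264.00 = R$16,916.00 subject; 4.27% × R$16,916.00 = R$722.31
Total: R$3,393.60 + R$722.31 = R$4,115.91

R$4,115.91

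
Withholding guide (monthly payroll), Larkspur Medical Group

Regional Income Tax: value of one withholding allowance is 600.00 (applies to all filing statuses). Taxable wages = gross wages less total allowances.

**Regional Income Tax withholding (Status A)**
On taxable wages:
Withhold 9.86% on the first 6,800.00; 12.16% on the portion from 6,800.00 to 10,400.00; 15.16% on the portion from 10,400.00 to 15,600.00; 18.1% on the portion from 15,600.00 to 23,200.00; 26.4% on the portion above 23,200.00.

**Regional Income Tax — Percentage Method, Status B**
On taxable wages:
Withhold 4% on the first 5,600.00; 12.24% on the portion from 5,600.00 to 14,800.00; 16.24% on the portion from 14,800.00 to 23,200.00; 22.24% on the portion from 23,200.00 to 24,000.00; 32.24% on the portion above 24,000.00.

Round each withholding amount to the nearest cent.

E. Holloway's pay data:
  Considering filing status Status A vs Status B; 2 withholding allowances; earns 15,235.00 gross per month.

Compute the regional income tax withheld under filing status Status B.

Regional Income Tax (Status B): taxable = 15,235.00 − 2×600.00 = 14,035.00
  224.00 + 12.24% × (14,035.00 − 5,600.00) = 224.00 + 12.24% × 8,435.00 = 1,256.44

1,256.44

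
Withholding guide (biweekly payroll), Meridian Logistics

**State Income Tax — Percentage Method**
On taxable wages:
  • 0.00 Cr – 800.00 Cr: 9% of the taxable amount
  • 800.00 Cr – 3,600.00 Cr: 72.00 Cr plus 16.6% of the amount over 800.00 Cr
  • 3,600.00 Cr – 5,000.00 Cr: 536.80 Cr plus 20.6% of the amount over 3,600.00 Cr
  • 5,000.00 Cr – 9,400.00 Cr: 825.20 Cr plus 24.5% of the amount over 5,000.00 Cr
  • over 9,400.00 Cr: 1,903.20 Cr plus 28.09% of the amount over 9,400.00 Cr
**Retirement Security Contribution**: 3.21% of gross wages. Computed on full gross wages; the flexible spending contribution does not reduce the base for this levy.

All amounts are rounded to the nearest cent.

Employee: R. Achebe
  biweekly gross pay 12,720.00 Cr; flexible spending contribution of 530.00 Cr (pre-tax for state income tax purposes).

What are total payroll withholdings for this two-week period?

State Income Tax: taxable = 12,720.00 Cr − 530.00 Cr = 12,190.00 Cr
  1,903.20 Cr + 28.09% × (12,190.00 Cr − 9,400.00 Cr) = 1,903.20 Cr + 28.09% × 2,790.00 Cr = 2,686.91 Cr
Retirement Security Contribution: 3.21% × 12,720.00 Cr = 408.31 Cr
Total: 2,686.91 Cr + 408.31 Cr = 3,095.22 Cr

3,095.22 Cr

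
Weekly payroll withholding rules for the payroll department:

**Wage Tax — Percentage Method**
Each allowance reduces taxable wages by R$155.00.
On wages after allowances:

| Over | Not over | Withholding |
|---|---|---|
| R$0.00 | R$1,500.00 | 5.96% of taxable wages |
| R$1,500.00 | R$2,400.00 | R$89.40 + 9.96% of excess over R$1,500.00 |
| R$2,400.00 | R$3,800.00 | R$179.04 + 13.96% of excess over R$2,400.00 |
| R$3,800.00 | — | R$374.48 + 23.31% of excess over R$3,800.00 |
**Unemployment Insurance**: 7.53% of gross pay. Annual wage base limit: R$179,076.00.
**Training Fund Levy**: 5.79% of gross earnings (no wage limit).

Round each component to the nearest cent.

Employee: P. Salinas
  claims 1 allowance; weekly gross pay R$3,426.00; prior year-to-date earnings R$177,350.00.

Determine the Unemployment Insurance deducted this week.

R$129.97

Unemployment Insurance: cap R$179,076.00 − YTD R$177,350.00 = R$1,726.00 subject; 7.53% × R$1,726.00 = R$129.97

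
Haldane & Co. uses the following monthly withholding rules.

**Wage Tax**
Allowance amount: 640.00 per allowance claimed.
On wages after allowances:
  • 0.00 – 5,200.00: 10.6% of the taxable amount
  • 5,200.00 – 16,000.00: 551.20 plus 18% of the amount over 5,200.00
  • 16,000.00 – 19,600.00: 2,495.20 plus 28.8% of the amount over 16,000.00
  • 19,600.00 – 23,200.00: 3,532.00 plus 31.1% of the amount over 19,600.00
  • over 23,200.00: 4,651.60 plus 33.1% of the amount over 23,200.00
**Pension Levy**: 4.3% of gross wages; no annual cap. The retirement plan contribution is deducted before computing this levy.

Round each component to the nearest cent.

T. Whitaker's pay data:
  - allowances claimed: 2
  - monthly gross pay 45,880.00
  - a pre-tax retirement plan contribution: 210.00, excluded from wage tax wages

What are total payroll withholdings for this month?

13,629.30

Wage Tax: taxable = 45,880.00 − 210.00 − 2×640.00 = 44,390.00
  4,651.60 + 33.1% × (44,390.00 − 23,200.00) = 4,651.60 + 33.1% × 21,190.00 = 11,665.49
Pension Levy: 4.3% × 45,670.00 = 1,963.81
Total: 11,665.49 + 1,963.81 = 13,629.30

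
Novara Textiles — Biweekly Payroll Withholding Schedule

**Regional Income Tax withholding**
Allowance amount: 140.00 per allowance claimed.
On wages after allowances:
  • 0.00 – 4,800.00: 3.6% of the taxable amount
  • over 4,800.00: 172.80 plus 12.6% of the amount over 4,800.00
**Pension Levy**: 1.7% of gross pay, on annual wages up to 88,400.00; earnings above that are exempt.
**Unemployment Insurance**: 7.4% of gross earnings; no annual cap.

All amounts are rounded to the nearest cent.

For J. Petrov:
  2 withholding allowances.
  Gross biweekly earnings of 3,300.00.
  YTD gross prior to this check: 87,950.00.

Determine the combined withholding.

Regional Income Tax: taxable = 3,300.00 − 2×140.00 = 3,020.00
  3.6% × 3,020.00 = 108.72
Pension Levy: cap 88,400.00 − YTD 87,950.00 = 450.00 subject; 1.7% × 450.00 = 7.65
Unemployment Insurance: 7.4% × 3,300.00 = 244.20
Total: 108.72 + 7.65 + 244.20 = 360.57

360.57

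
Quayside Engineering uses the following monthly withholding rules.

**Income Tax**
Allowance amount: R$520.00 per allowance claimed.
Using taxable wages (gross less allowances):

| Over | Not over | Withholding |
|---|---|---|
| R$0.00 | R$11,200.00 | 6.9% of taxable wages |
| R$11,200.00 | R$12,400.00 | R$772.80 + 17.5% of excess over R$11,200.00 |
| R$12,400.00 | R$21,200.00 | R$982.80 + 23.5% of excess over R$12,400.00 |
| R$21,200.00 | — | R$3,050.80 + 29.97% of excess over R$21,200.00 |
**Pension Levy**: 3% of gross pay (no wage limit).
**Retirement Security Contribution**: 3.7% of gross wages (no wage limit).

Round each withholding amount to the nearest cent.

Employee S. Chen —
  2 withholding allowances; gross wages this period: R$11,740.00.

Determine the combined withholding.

Income Tax: taxable = R$11,740.00 − 2×R$520.00 = R$10,700.00
  6.9% × R$10,700.00 = R$738.30
Pension Levy: 3% × R$11,740.00 = R$352.20
Retirement Security Contribution: 3.7% × R$11,740.00 = R$434.38
Total: R$738.30 + R$352.20 + R$434.38 = R$1,524.88

R$1,524.88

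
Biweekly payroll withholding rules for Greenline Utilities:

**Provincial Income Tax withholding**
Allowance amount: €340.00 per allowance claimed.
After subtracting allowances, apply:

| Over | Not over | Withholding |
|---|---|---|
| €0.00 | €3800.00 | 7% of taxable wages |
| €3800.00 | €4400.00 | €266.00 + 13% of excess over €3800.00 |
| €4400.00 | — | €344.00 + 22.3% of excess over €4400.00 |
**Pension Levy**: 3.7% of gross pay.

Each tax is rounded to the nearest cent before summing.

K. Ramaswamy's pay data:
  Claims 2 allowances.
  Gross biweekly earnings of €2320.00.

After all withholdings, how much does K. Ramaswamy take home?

Provincial Income Tax: taxable = €2320.00 − 2×€340.00 = €1640.00
  7% × €1640.00 = €114.80
Pension Levy: 3.7% × €2320.00 = €85.84
Total withheld: €114.80 + €85.84 = €200.64
Net pay: €2320.00 − €200.64 = €2119.36

€2119.36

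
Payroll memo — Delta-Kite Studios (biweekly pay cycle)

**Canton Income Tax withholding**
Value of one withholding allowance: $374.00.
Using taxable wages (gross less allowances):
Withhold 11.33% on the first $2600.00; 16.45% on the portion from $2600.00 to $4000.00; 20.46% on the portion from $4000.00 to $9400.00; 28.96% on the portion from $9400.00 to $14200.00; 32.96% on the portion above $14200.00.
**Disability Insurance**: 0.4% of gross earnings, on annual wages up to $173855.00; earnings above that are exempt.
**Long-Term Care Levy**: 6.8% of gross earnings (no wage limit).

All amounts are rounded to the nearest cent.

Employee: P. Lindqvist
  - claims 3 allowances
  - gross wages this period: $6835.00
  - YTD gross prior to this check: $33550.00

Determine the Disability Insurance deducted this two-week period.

$27.34

Disability Insurance: 0.4% × $6835.00 = $27.34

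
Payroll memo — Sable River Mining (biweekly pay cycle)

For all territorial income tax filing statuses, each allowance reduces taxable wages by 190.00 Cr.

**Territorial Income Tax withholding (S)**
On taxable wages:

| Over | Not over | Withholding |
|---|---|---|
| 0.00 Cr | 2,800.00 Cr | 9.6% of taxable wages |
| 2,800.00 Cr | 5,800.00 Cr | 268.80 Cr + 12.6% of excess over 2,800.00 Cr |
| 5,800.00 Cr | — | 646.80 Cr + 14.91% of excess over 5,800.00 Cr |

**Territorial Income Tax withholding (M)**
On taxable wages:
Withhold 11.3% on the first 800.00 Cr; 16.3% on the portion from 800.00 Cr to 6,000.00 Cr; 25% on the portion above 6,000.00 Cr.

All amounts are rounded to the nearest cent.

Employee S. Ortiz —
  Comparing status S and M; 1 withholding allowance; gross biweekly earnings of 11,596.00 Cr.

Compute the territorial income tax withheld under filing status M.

Territorial Income Tax (M): taxable = 11,596.00 Cr − 1×190.00 Cr = 11,406.00 Cr
  938.00 Cr + 25% × (11,406.00 Cr − 6,000.00 Cr) = 938.00 Cr + 25% × 5,406.00 Cr = 2,289.50 Cr

2,289.50 Cr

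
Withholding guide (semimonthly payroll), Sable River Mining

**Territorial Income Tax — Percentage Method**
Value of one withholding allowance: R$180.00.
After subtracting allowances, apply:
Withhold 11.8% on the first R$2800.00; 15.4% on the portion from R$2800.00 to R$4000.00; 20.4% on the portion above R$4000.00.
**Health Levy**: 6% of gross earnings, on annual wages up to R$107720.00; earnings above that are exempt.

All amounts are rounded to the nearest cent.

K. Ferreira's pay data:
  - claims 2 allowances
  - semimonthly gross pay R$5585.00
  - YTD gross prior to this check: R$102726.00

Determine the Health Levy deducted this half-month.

R$299.64

Health Levy: cap R$107720.00 − YTD R$102726.00 = R$4994.00 subject; 6% × R$4994.00 = R$299.64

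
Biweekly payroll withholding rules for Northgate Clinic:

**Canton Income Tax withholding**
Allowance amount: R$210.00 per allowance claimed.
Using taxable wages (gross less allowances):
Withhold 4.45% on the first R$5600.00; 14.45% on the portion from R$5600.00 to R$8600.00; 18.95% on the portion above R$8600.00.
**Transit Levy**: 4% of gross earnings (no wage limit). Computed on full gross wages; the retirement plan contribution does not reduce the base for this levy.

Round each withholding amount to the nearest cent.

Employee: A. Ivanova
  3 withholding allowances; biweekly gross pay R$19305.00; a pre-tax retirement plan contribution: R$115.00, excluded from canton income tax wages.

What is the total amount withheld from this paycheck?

R$3342.32

Canton Income Tax: taxable = R$19305.00 − R$115.00 − 3×R$210.00 = R$18560.00
  R$682.70 + 18.95% × (R$18560.00 − R$8600.00) = R$682.70 + 18.95% × R$9960.00 = R$2570.12
Transit Levy: 4% × R$19305.00 = R$772.20
Total: R$2570.12 + R$772.20 = R$3342.32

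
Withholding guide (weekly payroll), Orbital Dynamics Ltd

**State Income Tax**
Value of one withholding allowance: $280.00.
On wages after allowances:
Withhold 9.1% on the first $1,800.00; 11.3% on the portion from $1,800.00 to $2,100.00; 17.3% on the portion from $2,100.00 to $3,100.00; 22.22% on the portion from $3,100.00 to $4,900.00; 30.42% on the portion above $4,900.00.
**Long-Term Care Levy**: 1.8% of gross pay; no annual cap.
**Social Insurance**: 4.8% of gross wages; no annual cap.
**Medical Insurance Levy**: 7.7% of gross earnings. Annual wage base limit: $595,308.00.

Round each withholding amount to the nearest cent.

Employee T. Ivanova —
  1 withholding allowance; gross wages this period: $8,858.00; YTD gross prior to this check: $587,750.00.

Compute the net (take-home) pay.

$5,801.90

State Income Tax: taxable = $8,858.00 − 1×$280.00 = $8,578.00
  $770.66 + 30.42% × ($8,578.00 − $4,900.00) = $770.66 + 30.42% × $3,678.00 = $1,889.51
Long-Term Care Levy: 1.8% × $8,858.00 = $159.44
Social Insurance: 4.8% × $8,858.00 = $425.18
Medical Insurance Levy: cap $595,308.00 − YTD $587,750.00 = $7,558.00 subject; 7.7% × $7,558.00 = $581.97
Total withheld: $1,889.51 + $159.44 + $425.18 + $581.97 = $3,056.10
Net pay: $8,858.00 − $3,056.10 = $5,801.90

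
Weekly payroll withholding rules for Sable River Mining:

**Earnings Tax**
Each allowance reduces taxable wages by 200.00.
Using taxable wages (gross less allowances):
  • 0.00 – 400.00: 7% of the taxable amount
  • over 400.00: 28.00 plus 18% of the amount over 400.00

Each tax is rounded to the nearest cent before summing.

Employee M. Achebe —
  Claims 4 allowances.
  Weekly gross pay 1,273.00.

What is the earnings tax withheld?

Earnings Tax: taxable = 1,273.00 − 4×200.00 = 473.00
  28.00 + 18% × (473.00 − 400.00) = 28.00 + 18% × 73.00 = 41.14

41.14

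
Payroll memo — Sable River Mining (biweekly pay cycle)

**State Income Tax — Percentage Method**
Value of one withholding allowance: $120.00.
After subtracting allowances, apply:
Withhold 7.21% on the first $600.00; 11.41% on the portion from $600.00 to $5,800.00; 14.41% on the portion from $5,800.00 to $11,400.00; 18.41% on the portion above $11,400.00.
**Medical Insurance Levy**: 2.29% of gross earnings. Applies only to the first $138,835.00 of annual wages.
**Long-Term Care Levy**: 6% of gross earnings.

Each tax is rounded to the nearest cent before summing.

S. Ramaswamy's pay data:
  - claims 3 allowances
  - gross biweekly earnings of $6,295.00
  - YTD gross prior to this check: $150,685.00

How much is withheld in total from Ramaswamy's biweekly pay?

State Income Tax: taxable = $6,295.00 − 3×$120.00 = $5,935.00
  $636.58 + 14.41% × ($5,935.00 − $5,800.00) = $636.58 + 14.41% × $135.00 = $656.03
Medical Insurance Levy: YTD $150,685.00 ≥ cap $138,835.00 → $0.00
Long-Term Care Levy: 6% × $6,295.00 = $377.70
Total: $656.03 + $0.00 + $377.70 = $1,033.73

$1,033.73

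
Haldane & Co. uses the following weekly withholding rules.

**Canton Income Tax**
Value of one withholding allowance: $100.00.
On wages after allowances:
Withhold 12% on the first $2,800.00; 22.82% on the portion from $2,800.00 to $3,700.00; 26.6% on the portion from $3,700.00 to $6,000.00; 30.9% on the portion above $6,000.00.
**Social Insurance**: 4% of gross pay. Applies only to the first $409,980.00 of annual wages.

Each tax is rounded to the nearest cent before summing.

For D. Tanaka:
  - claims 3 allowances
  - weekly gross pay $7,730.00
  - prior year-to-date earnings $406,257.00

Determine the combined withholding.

$1,743.97

Canton Income Tax: taxable = $7,730.00 − 3×$100.00 = $7,430.00
  $1,153.18 + 30.9% × ($7,430.00 − $6,000.00) = $1,153.18 + 30.9% × $1,430.00 = $1,595.05
Social Insurance: cap $409,980.00 − YTD $406,257.00 = $3,723.00 subject; 4% × $3,723.00 = $148.92
Total: $1,595.05 + $148.92 = $1,743.97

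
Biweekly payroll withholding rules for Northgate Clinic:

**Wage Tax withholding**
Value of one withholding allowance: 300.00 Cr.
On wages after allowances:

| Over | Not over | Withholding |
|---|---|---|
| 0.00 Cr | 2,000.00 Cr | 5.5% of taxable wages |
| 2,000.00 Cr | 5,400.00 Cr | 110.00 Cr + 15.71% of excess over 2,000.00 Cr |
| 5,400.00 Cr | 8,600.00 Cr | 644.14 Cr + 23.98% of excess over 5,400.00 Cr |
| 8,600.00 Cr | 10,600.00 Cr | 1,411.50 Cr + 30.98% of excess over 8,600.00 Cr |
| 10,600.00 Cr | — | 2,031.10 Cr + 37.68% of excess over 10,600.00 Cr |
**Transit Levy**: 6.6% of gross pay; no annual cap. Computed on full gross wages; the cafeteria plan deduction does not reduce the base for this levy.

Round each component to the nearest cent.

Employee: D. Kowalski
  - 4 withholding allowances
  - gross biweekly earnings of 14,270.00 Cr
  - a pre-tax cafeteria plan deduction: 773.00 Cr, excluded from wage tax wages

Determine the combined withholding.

3,612.35 Cr

Wage Tax: taxable = 14,270.00 Cr − 773.00 Cr − 4×300.00 Cr = 12,297.00 Cr
  2,031.10 Cr + 37.68% × (12,297.00 Cr − 10,600.00 Cr) = 2,031.10 Cr + 37.68% × 1,697.00 Cr = 2,670.53 Cr
Transit Levy: 6.6% × 14,270.00 Cr = 941.82 Cr
Total: 2,670.53 Cr + 941.82 Cr = 3,612.35 Cr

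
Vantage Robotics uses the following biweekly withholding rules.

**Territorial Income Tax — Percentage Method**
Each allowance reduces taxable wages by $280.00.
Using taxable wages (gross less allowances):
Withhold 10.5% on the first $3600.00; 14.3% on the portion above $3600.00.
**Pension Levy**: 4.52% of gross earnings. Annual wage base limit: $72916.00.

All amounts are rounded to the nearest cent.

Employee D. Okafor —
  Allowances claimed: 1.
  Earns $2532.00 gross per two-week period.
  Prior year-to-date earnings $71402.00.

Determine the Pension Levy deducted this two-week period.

$68.43

Pension Levy: cap $72916.00 − YTD $71402.00 = $1514.00 subject; 4.52% × $1514.00 = $68.43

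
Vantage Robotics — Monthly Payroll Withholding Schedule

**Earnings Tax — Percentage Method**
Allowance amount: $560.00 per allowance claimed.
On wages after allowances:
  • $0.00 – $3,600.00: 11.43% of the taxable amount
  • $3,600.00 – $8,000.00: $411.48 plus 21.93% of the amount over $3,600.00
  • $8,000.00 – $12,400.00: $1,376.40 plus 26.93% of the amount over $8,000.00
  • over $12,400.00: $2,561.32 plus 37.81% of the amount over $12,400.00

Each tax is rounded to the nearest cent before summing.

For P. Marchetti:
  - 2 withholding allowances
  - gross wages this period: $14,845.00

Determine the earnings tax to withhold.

$3,062.30

Earnings Tax: taxable = $14,845.00 − 2×$560.00 = $13,725.00
  $2,561.32 + 37.81% × ($13,725.00 − $12,400.00) = $2,561.32 + 37.81% × $1,325.00 = $3,062.30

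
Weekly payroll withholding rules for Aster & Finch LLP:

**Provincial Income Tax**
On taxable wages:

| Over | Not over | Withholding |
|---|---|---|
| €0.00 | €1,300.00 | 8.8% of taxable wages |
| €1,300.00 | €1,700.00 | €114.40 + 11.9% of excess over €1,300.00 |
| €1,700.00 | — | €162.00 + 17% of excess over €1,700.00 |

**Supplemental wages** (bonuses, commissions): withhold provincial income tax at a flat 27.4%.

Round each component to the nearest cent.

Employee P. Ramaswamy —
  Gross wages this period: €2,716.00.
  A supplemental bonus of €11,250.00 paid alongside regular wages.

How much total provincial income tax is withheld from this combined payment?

€3,417.22

Provincial Income Tax: taxable = €2,716.00
  €162.00 + 17% × (€2,716.00 − €1,700.00) = €162.00 + 17% × €1,016.00 = €334.72
Supplemental (27.4% flat on bonus): 27.4% × €11,250.00 = €3,082.50
Total provincial income tax: €334.72 + €3,082.50 = €3,417.22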